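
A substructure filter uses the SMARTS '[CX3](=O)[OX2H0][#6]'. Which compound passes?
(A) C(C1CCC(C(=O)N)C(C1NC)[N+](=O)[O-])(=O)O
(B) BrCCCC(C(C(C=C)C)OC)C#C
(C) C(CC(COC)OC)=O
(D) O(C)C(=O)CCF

[CX3](=O)[OX2H0][#6] describes a carbonyl carbon bonded to an oxygen that is itself bonded to carbon (no H on that O) (an ester).
(A) has a carboxylic acid group (-C(=O)OH) but the singly-bonded O carries H (OX2H1, not H0).
(B) has a methoxy ether (-OCH3) but the ether oxygen is not adjacent to a C=O carbon.
(C) has a methoxy ether (-OCH3) but the ether oxygen is not adjacent to a C=O carbon.
(D) contains a methyl-ester group (-C(=O)OCH3), which satisfies every atom and bond constraint.
So the answer is (D).

D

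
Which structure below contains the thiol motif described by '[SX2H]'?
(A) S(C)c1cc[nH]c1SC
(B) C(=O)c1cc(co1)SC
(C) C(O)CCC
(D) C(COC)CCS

D

[SX2H] describes an aliphatic sulfur with two connections, one being H (a thiol).
(A) has a methylthio ether (-SCH3) but the sulfur has H0 (bonded to two carbons), not H1.
(B) has a methylthio ether (-SCH3) but the sulfur has H0 (bonded to two carbons), not H1.
(C) has a hydroxyl group (-OH) but it is an -OH, not an -SH.
(D) contains a thiol (-SH), which satisfies every atom and bond constraint.
So the answer is (D).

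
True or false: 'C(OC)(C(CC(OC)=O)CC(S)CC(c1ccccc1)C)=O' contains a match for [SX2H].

The pattern [SX2H] describes an aliphatic sulfur with two connections, one being H — a thiol.
The molecule carries a thiol (-SH), whose atoms satisfy every constraint of the query, so the pattern matches.

True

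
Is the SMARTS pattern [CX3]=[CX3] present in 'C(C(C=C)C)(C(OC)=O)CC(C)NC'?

Yes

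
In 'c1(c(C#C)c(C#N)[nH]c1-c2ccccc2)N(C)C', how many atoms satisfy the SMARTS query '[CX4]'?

2

Check the 18 heavy atoms by environment: 1× n (aromatic, X3) → no; 10× c (aromatic, X3) → no; 3× C (X2) → no; 1× N (X3) → no; 2× C (X4) → match; 1× N (X1) → no.
That gives 2 matching atoms.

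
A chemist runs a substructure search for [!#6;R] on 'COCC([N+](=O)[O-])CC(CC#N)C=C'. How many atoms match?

The query [!#6;R] means: non-carbon atom that is part of a ring.
Check the 14 heavy atoms by environment: 9× C (acyclic) → no; 2× O (acyclic) → no; 1× N (charge +1, acyclic) → no; 1× O (charge -1, acyclic) → no; 1× N (acyclic) → no.
No environment satisfies the query, so 0 matching atoms.

0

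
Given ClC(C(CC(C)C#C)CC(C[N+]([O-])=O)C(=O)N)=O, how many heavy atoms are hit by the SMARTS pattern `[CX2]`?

2

Check the 18 heavy atoms by environment: 7× C (X4) → no; 2× C (X2) → match; 2× C (X3) → no; 3× O (X1) → no; 1× N (X3) → no; 1× Cl (X1) → no; 1× N (charge +1, X3) → no; 1× O (charge -1, X1) → no.
That gives 2 matching atoms.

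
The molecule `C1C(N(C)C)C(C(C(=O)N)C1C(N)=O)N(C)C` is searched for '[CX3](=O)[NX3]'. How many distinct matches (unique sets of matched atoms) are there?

2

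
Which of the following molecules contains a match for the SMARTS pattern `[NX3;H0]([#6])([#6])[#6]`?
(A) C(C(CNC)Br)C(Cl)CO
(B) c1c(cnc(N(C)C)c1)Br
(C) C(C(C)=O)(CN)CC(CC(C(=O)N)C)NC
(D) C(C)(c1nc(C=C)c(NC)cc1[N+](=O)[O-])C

B

[NX3;H0]([#6])([#6])[#6] describes a trivalent nitrogen with no H, bonded to three carbons (a tertiary amine).
(A) has an N-methylamino group (-NHCH3) but the nitrogen still has one H (H1), not H0.
(B) contains a dimethylamino group (-N(CH3)2), which satisfies every atom and bond constraint.
(C) has a primary amide (-C(=O)NH2) but the amide nitrogen has H2 and only one carbon neighbour.
(D) has an N-methylamino group (-NHCH3) but the nitrogen still has one H (H1), not H0.
So the answer is (B).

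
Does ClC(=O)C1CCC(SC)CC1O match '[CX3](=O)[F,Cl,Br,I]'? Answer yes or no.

The pattern [CX3](=O)[F,Cl,Br,I] describes a carbonyl carbon bonded to a halogen — an acyl halide.
The molecule carries an acyl chloride (-C(=O)Cl), whose atoms satisfy every constraint of the query, so the pattern matches.

Yes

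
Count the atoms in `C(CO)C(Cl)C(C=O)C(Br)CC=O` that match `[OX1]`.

The query [OX1] means: aliphatic oxygen with one total connection — typically a carbonyl =O or an oxide.
Check the 13 heavy atoms by environment: 6× C (X4) → no; 1× O (X2) → no; 2× C (X3) → no; 2× O (X1) → match; 1× Br (X1) → no; 1× Cl (X1) → no.
That gives 2 matching atoms.

2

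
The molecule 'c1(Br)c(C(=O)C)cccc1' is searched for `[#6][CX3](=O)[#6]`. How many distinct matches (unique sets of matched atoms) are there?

[#6][CX3](=O)[#6] is the SMARTS for a ketone: a carbonyl carbon (no H) flanked by two carbons.
Exactly one fragment in the molecule meets all constraints, giving 1 match.

1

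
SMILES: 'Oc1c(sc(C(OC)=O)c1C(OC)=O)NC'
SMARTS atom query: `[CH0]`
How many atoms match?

Check the 16 heavy atoms by environment: 1× s (aromatic, H0) → no; 4× c (aromatic, H0) → no; 1× O (H1) → no; 1× N (H1) → no; 3× C (H3) → no; 2× C (H0) → match; 4× O (H0) → no.
That gives 2 matching atoms.

2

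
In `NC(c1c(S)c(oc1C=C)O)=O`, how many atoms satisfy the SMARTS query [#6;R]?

4

The query [#6;R] means: carbon that is part of a ring.
Check the 12 heavy atoms by environment: 1× o (aromatic, in 5-ring) → no; 4× c (aromatic, in 5-ring) → match; 2× O (acyclic) → no; 1× S (acyclic) → no; 3× C (acyclic) → no; 1× N (acyclic) → no.
That gives 4 matching atoms.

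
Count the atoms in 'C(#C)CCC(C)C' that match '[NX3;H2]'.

0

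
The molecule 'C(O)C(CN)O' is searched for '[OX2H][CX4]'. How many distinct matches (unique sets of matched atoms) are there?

2

[OX2H][CX4] is the SMARTS for an aliphatic alcohol: a hydroxyl oxygen bound to an sp3 (X4) carbon.
The molecule carries 2 separate instances of a hydroxyl group (-OH) meeting every constraint; each maps to a distinct set of atoms, giving 2 matches.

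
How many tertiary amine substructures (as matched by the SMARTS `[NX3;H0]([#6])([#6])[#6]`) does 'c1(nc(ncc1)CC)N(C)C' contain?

1

[NX3;H0]([#6])([#6])[#6] is the SMARTS for a tertiary amine: a trivalent nitrogen with no H, bonded to three carbons.
Exactly one fragment in the molecule meets all constraints, giving 1 match.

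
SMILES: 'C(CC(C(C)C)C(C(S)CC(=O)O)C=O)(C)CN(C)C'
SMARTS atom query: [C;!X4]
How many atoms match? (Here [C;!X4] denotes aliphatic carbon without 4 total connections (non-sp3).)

The query [C;!X4] means: aliphatic carbon that does not have four total connections.
Check the 20 heavy atoms by environment: 13× C (X4) → no; 2× C (X3) → match; 2× O (X1) → no; 1× O (X2) → no; 1× S (X2) → no; 1× N (X3) → no.
That gives 2 matching atoms.

2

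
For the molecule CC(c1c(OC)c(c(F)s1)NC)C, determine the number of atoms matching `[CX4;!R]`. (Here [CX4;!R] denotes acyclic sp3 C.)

5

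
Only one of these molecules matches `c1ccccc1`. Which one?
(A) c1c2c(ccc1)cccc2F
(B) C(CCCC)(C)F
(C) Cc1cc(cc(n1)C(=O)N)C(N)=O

A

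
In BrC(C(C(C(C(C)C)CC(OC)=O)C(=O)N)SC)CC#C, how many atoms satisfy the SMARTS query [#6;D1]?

The query [#6;D1] means: carbon bonded to exactly one heavy atom.
Check the 21 heavy atoms by environment: 3× C (D2) → no; 7× C (D3) → no; 1× S (D2) → no; 5× C (D1) → match; 1× Br (D1) → no; 2× O (D1) → no; 1× N (D1) → no; 1× O (D2) → no.
That gives 5 matching atoms.

5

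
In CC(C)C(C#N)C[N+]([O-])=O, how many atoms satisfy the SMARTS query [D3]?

3

Check the 10 heavy atoms by environment: 2× C (D1) → no; 2× C (D3) → match; 2× C (D2) → no; 1× N (charge +1, D3) → match; 1× O (charge -1, D1) → no; 1× O (D1) → no; 1× N (D1) → no.
Summing the matching environments: 2 + 1 = 3 matching atoms.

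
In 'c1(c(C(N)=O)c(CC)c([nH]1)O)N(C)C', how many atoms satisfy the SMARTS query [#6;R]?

The query [#6;R] means: carbon that is part of a ring.
Check the 14 heavy atoms by environment: 1× n (aromatic, in 5-ring) → no; 4× c (aromatic, in 5-ring) → match; 5× C (acyclic) → no; 2× O (acyclic) → no; 2× N (acyclic) → no.
That gives 4 matching atoms.

4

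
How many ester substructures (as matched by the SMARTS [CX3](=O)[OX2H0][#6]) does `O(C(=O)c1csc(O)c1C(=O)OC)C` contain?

2

[CX3](=O)[OX2H0][#6] is the SMARTS for an ester: a carbonyl carbon bonded to an oxygen that is itself bonded to carbon (no H on that O).
The molecule carries 2 separate instances of a methyl-ester group (-C(=O)OCH3) meeting every constraint; each maps to a distinct set of atoms, giving 2 matches.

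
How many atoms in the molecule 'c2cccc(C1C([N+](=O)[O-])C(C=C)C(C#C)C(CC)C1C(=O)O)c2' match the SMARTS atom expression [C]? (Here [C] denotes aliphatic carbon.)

13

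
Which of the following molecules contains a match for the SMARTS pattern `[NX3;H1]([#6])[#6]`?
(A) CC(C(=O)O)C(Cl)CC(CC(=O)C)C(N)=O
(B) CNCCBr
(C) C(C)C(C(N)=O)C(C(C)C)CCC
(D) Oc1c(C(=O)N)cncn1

B

[NX3;H1]([#6])[#6] describes a trivalent nitrogen with one H, bonded to two carbons (a secondary amine).
(A) has a primary amide (-C(=O)NH2) but the -C(=O)NH2 nitrogen has H2, not H1.
(B) contains an N-methylamino group (-NHCH3), which satisfies every atom and bond constraint.
(C) has a primary amide (-C(=O)NH2) but the -C(=O)NH2 nitrogen has H2, not H1.
(D) has a primary amide (-C(=O)NH2) but the -C(=O)NH2 nitrogen has H2, not H1.
So the answer is (B).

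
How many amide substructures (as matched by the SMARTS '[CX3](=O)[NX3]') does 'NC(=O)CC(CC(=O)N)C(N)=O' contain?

[CX3](=O)[NX3] is the SMARTS for an amide: a carbonyl carbon bonded to a trivalent nitrogen.
The molecule carries 3 separate instances of a primary amide (-C(=O)NH2) meeting every constraint; each maps to a distinct set of atoms, giving 3 matches.

3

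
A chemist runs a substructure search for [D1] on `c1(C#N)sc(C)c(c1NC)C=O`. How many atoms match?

4

The query [D1] means: atom with exactly one heavy-atom neighbour (degree 1).
Check the 12 heavy atoms by environment: 1× s (aromatic, D2) → no; 4× c (aromatic, D3) → no; 1× N (D2) → no; 2× C (D1) → match; 2× C (D2) → no; 1× N (D1) → match; 1× O (D1) → match.
Summing the matching environments: 2 + 1 + 1 = 4 matching atoms.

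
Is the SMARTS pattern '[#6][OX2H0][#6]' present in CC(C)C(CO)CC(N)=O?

No

The pattern [#6][OX2H0][#6] describes an aliphatic oxygen bridging two carbons with no H on the oxygen — an ether.
The closest candidate here is a hydroxyl group (-OH), but the oxygen has H1, not H0 bridging two carbons. No other fragment satisfies the full query, so there is no match.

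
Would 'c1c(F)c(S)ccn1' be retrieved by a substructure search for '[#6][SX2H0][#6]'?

No

The pattern [#6][SX2H0][#6] describes an aliphatic sulfur bridging two carbons with no H on the sulfur — a thioether.
The closest candidate here is a thiol (-SH), but the sulfur has H1, not H0 bridging two carbons. No other fragment satisfies the full query, so there is no match.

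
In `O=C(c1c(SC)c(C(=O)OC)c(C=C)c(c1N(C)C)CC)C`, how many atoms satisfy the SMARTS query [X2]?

2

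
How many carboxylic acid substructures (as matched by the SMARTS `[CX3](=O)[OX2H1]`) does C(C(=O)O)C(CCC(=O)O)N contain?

2

[CX3](=O)[OX2H1] is the SMARTS for a carboxylic acid: an sp2 carbon double-bonded to O and single-bonded to an -OH oxygen.
The molecule carries 2 separate instances of a carboxylic acid group (-C(=O)OH) meeting every constraint; each maps to a distinct set of atoms, giving 2 matches.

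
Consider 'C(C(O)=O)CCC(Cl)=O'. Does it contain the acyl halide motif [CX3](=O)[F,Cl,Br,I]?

The pattern [CX3](=O)[F,Cl,Br,I] describes a carbonyl carbon bonded to a halogen — an acyl halide.
The molecule carries an acyl chloride (-C(=O)Cl), whose atoms satisfy every constraint of the query, so the pattern matches.

Yes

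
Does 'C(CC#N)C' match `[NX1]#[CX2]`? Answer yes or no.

The pattern [NX1]#[CX2] describes a nitrogen triple-bonded to a two-connected carbon — a nitrile.
The molecule carries a nitrile (-C#N), whose atoms satisfy every constraint of the query, so the pattern matches.

Yes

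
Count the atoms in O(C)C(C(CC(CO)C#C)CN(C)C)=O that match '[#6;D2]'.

4

The query [#6;D2] means: any carbon bonded to exactly two heavy atoms.
Check the 15 heavy atoms by environment: 4× C (D2) → match; 3× C (D3) → no; 4× C (D1) → no; 2× O (D1) → no; 1× O (D2) → no; 1× N (D3) → no.
That gives 4 matching atoms.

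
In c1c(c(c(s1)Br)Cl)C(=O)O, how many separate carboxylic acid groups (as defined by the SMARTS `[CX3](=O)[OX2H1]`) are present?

1

[CX3](=O)[OX2H1] is the SMARTS for a carboxylic acid: an sp2 carbon double-bonded to O and single-bonded to an -OH oxygen.
Exactly one fragment in the molecule meets all constraints, giving 1 match.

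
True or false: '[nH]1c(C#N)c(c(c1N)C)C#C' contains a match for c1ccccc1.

The pattern c1ccccc1 describes six aromatic carbons in a ring — a benzene ring.
The closest candidate here is a methyl group (-CH3), but no six-membered all-carbon aromatic ring is present. No other fragment satisfies the full query, so there is no match.

False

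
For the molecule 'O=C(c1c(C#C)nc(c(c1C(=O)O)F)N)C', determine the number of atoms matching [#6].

10

Check the 16 heavy atoms by environment: 1× n (aromatic) → no; 5× c (aromatic) → match; 5× C → match; 3× O → no; 1× N → no; 1× F → no.
Summing the matching environments: 5 + 5 = 10 matching atoms.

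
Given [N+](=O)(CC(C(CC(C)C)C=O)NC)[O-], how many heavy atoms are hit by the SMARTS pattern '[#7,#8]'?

5

The query [#7,#8] means: nitrogen or oxygen (comma = OR).
Check the 14 heavy atoms by environment: 9× C → no; 2× O → match; 1× N (charge +1) → match; 1× O (charge -1) → match; 1× N → match.
Summing the matching environments: 2 + 1 + 1 + 1 = 5 matching atoms.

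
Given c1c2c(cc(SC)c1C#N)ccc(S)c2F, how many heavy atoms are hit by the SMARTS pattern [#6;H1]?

4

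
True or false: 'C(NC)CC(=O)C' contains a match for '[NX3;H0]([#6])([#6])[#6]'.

False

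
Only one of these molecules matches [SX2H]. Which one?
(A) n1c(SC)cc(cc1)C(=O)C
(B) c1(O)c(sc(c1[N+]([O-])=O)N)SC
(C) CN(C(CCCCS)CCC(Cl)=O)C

C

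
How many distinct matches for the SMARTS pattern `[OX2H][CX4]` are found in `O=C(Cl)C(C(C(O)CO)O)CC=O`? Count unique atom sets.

[OX2H][CX4] is the SMARTS for an aliphatic alcohol: a hydroxyl oxygen bound to an sp3 (X4) carbon.
The molecule carries 3 separate instances of a hydroxyl group (-OH) meeting every constraint; each maps to a distinct set of atoms, giving 3 matches.

3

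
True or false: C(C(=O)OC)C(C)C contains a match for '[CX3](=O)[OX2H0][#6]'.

The pattern [CX3](=O)[OX2H0][#6] describes a carbonyl carbon bonded to an oxygen that is itself bonded to carbon (no H on that O) — an ester.
The molecule carries a methyl-ester group (-C(=O)OCH3), whose atoms satisfy every constraint of the query, so the pattern matches.

True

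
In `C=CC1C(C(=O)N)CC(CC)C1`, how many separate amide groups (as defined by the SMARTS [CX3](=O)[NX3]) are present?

[CX3](=O)[NX3] is the SMARTS for an amide: a carbonyl carbon bonded to a trivalent nitrogen.
Exactly one fragment in the molecule meets all constraints, giving 1 match.

1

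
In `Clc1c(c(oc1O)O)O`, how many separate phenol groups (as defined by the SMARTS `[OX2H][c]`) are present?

[OX2H][c] is the SMARTS for a phenol: a hydroxyl oxygen attached to an aromatic carbon.
The molecule carries 3 separate instances of a hydroxyl group (-OH) meeting every constraint; each maps to a distinct set of atoms, giving 3 matches.

3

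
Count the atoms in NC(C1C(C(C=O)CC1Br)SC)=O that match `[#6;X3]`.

The query [#6;X3] means: any carbon (aromatic or not) with three total connections.
Check the 13 heavy atoms by environment: 6× C (X4) → no; 1× Br (X1) → no; 2× C (X3) → match; 2× O (X1) → no; 1× N (X3) → no; 1× S (X2) → no.
That gives 2 matching atoms.

2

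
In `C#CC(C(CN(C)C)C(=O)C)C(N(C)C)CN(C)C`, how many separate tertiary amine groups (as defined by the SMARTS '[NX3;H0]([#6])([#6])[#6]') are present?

3

[NX3;H0]([#6])([#6])[#6] is the SMARTS for a tertiary amine: a trivalent nitrogen with no H, bonded to three carbons.
The molecule carries 3 separate instances of a dimethylamino group (-N(CH3)2) meeting every constraint; each maps to a distinct set of atoms, giving 3 matches.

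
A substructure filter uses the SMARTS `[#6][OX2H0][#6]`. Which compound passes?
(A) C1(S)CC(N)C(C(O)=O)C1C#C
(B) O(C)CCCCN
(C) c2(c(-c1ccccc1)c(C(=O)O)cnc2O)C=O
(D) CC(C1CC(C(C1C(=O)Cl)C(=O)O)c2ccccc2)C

B

[#6][OX2H0][#6] describes an aliphatic oxygen bridging two carbons with no H on the oxygen (an ether).
(A) has a carboxylic acid group (-C(=O)OH) but the -OH oxygen has H1; the =O is OX1, not OX2.
(B) contains a methoxy ether (-OCH3), which satisfies every atom and bond constraint.
(C) has a carboxylic acid group (-C(=O)OH) but the -OH oxygen has H1; the =O is OX1, not OX2.
(D) has a carboxylic acid group (-C(=O)OH) but the -OH oxygen has H1; the =O is OX1, not OX2.
So the answer is (B).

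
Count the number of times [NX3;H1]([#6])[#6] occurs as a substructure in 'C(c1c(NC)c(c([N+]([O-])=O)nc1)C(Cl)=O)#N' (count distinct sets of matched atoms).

1

[NX3;H1]([#6])[#6] is the SMARTS for a secondary amine: a trivalent nitrogen with one H, bonded to two carbons.
Exactly one fragment in the molecule meets all constraints, giving 1 match.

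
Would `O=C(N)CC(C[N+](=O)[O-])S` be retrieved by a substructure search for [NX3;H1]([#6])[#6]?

The pattern [NX3;H1]([#6])[#6] describes a trivalent nitrogen with one H, bonded to two carbons — a secondary amine.
The closest candidate here is a primary amide (-C(=O)NH2), but the -C(=O)NH2 nitrogen has H2, not H1. No other fragment satisfies the full query, so there is no match.

No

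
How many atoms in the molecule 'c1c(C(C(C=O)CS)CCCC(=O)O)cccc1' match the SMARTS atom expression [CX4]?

6

Check the 18 heavy atoms by environment: 6× C (X4) → match; 2× C (X3) → no; 2× O (X1) → no; 6× c (aromatic, X3) → no; 1× O (X2) → no; 1× S (X2) → no.
That gives 6 matching atoms.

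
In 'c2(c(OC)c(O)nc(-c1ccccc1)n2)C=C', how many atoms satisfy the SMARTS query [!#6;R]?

2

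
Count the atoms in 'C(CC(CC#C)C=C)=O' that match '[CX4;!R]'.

3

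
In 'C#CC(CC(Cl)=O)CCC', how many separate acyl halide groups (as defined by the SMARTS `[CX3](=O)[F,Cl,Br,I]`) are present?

[CX3](=O)[F,Cl,Br,I] is the SMARTS for an acyl halide: a carbonyl carbon bonded to a halogen.
Exactly one fragment in the molecule meets all constraints, giving 1 match.

1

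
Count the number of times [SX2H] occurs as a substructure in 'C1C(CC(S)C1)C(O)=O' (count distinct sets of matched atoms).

1

[SX2H] is the SMARTS for a thiol: an aliphatic sulfur with two connections, one being H.
Exactly one fragment in the molecule meets all constraints, giving 1 match.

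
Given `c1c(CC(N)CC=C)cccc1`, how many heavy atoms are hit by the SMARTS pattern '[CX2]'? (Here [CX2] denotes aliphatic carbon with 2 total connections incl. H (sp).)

Check the 12 heavy atoms by environment: 3× C (X4) → no; 6× c (aromatic, X3) → no; 2× C (X3) → no; 1× N (X3) → no.
No environment satisfies the query, so 0 matching atoms.

0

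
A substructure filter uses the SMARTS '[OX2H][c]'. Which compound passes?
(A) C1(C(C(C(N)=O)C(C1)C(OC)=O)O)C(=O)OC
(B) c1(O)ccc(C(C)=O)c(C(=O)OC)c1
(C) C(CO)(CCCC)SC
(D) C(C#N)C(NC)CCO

[OX2H][c] describes a hydroxyl oxygen attached to an aromatic carbon (a phenol).
(A) has a hydroxyl group (-OH) but the -OH is on an aliphatic carbon, not an aromatic c.
(B) contains a hydroxyl group (-OH), which satisfies every atom and bond constraint.
(C) has a hydroxyl group (-OH) but the -OH is on an aliphatic carbon, not an aromatic c.
(D) has a hydroxyl group (-OH) but the -OH is on an aliphatic carbon, not an aromatic c.
So the answer is (B).

B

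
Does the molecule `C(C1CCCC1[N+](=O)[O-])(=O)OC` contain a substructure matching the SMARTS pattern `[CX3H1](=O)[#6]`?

The pattern [CX3H1](=O)[#6] describes an sp2 carbon with one H, double-bonded to O and single-bonded to carbon — an aldehyde.
The closest candidate here is a methyl-ester group (-C(=O)OCH3), but the carbonyl carbon has H0, not H1. No other fragment satisfies the full query, so there is no match.

No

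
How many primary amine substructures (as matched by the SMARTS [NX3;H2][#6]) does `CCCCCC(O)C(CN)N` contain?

2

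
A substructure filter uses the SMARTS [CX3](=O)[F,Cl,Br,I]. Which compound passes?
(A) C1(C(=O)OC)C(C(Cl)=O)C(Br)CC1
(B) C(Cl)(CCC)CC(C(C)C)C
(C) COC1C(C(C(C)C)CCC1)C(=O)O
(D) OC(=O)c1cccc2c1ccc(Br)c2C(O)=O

A

[CX3](=O)[F,Cl,Br,I] describes a carbonyl carbon bonded to a halogen (an acyl halide).
(A) contains an acyl chloride (-C(=O)Cl), which satisfies every atom and bond constraint.
(B) has a chloro substituent but the Cl is not on a carbonyl carbon.
(C) has a carboxylic acid group (-C(=O)OH) but the carbonyl is bonded to -OH, not to a halogen.
(D) has a carboxylic acid group (-C(=O)OH) but the carbonyl is bonded to -OH, not to a halogen.
So the answer is (A).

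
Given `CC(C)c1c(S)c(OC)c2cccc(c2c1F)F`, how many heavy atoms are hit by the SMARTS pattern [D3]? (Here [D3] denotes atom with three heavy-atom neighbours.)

The query [D3] means: atom with exactly three heavy-atom neighbours.
Check the 18 heavy atoms by environment: 7× c (aromatic, D3) → match; 3× c (aromatic, D2) → no; 1× O (D2) → no; 3× C (D1) → no; 1× C (D3) → match; 2× F (D1) → no; 1× S (D1) → no.
Summing the matching environments: 7 + 1 = 8 matching atoms.

8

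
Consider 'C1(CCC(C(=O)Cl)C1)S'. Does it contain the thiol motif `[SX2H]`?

The pattern [SX2H] describes an aliphatic sulfur with two connections, one being H — a thiol.
The molecule carries a thiol (-SH), whose atoms satisfy every constraint of the query, so the pattern matches.

Yes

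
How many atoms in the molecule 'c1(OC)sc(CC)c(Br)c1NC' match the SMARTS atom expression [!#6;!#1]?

4

The query [!#6;!#1] means: not carbon and not hydrogen — any heteroatom.
Check the 12 heavy atoms by environment: 1× s (aromatic) → match; 4× c (aromatic) → no; 1× N → match; 4× C → no; 1× O → match; 1× Br → match.
Summing the matching environments: 1 + 1 + 1 + 1 = 4 matching atoms.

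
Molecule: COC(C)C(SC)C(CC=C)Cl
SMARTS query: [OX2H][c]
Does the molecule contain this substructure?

No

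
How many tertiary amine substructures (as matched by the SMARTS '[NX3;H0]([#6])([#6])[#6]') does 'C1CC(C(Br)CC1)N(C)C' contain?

1

[NX3;H0]([#6])([#6])[#6] is the SMARTS for a tertiary amine: a trivalent nitrogen with no H, bonded to three carbons.
Exactly one fragment in the molecule meets all constraints, giving 1 match.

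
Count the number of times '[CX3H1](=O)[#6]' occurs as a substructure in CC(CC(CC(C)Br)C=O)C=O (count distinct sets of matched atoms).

2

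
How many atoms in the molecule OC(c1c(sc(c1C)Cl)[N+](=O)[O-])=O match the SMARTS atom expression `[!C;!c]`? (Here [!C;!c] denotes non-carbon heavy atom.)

7

Check the 13 heavy atoms by environment: 1× s (aromatic) → match; 4× c (aromatic) → no; 2× C → no; 3× O → match; 1× N (charge +1) → match; 1× O (charge -1) → match; 1× Cl → match.
Summing the matching environments: 1 + 3 + 1 + 1 + 1 = 7 matching atoms.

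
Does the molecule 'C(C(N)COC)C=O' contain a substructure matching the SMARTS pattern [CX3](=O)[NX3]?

No

The pattern [CX3](=O)[NX3] describes a carbonyl carbon bonded to a trivalent nitrogen — an amide.
The closest candidate here is a primary amino group (-NH2), but the -NH2 is not attached to a carbonyl carbon. No other fragment satisfies the full query, so there is no match.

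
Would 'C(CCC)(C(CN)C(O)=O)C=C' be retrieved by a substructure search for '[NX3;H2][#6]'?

The pattern [NX3;H2][#6] describes a trivalent nitrogen with two H attached to carbon — a primary amine.
The molecule carries a primary amino group (-NH2), whose atoms satisfy every constraint of the query, so the pattern matches.

Yes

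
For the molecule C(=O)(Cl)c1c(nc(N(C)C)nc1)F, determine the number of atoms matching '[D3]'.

The query [D3] means: atom with exactly three heavy-atom neighbours.
Check the 13 heavy atoms by environment: 2× n (aromatic, D2) → no; 3× c (aromatic, D3) → match; 1× c (aromatic, D2) → no; 1× C (D3) → match; 1× O (D1) → no; 1× Cl (D1) → no; 1× F (D1) → no; 1× N (D3) → match; 2× C (D1) → no.
Summing the matching environments: 3 + 1 + 1 = 5 matching atoms.

5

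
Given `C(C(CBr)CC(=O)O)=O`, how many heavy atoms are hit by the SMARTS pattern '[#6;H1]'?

2

The query [#6;H1] means: any carbon bearing exactly one hydrogen.
Check the 9 heavy atoms by environment: 2× C (H2) → no; 2× C (H1) → match; 1× Br (H0) → no; 1× C (H0) → no; 2× O (H0) → no; 1× O (H1) → no.
That gives 2 matching atoms.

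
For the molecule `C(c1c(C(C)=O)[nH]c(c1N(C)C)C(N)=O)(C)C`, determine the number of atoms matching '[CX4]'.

6

The query [CX4] means: C with X4: aliphatic carbon with exactly 4 total connections (bonds + H).
Check the 17 heavy atoms by environment: 1× n (aromatic, X3) → no; 4× c (aromatic, X3) → no; 6× C (X4) → match; 2× N (X3) → no; 2× C (X3) → no; 2× O (X1) → no.
That gives 6 matching atoms.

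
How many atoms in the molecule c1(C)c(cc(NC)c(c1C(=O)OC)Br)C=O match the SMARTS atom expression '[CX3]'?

Check the 16 heavy atoms by environment: 6× c (aromatic, X3) → no; 2× C (X3) → match; 2× O (X1) → no; 3× C (X4) → no; 1× O (X2) → no; 1× N (X3) → no; 1× Br (X1) → no.
That gives 2 matching atoms.

2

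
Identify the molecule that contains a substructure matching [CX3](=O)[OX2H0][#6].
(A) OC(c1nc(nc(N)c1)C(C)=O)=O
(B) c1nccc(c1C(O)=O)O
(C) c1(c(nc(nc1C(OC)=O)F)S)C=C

[CX3](=O)[OX2H0][#6] describes a carbonyl carbon bonded to an oxygen that is itself bonded to carbon (no H on that O) (an ester).
(A) has a carboxylic acid group (-C(=O)OH) but the singly-bonded O carries H (OX2H1, not H0).
(B) has a carboxylic acid group (-C(=O)OH) but the singly-bonded O carries H (OX2H1, not H0).
(C) contains a methyl-ester group (-C(=O)OCH3), which satisfies every atom and bond constraint.
So the answer is (C).

C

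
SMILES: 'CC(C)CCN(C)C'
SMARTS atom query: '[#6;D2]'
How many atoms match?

2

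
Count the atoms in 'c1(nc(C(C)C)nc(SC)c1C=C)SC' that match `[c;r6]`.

4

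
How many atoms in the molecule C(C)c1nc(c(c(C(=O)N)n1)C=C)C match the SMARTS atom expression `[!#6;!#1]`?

4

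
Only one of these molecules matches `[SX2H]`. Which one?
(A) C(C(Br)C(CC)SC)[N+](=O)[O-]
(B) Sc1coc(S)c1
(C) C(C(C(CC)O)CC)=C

[SX2H] describes an aliphatic sulfur with two connections, one being H (a thiol).
(A) has a methylthio ether (-SCH3) but the sulfur has H0 (bonded to two carbons), not H1.
(B) contains a thiol (-SH), which satisfies every atom and bond constraint.
(C) has a hydroxyl group (-OH) but it is an -OH, not an -SH.
So the answer is (B).

B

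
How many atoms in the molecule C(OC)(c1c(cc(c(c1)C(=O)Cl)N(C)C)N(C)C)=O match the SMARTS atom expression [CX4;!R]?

5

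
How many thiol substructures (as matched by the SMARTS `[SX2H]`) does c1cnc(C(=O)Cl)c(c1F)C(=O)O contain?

0

[SX2H] is the SMARTS for a thiol: an aliphatic sulfur with two connections, one being H.
No fragment in the molecule satisfies every constraint, giving 0 matches.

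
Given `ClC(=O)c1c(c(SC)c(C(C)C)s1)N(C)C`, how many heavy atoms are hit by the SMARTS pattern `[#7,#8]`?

The query [#7,#8] means: nitrogen or oxygen (comma = OR).
Check the 16 heavy atoms by environment: 1× s (aromatic) → no; 4× c (aromatic) → no; 1× S → no; 7× C → no; 1× O → match; 1× Cl → no; 1× N → match.
Summing the matching environments: 1 + 1 = 2 matching atoms.

2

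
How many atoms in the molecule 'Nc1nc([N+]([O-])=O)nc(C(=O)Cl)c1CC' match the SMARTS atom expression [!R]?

9

The query [!R] means: !R matches any atom not in a ring.
Check the 15 heavy atoms by environment: 2× n (aromatic, in 6-ring) → no; 4× c (aromatic, in 6-ring) → no; 3× C (acyclic) → match; 2× O (acyclic) → match; 1× Cl (acyclic) → match; 1× N (charge +1, acyclic) → match; 1× O (charge -1, acyclic) → match; 1× N (acyclic) → match.
Summing the matching environments: 3 + 2 + 1 + 1 + 1 + 1 = 9 matching atoms.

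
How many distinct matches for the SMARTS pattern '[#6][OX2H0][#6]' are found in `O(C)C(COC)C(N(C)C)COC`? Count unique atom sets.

[#6][OX2H0][#6] is the SMARTS for an ether: an aliphatic oxygen bridging two carbons with no H on the oxygen.
The molecule carries 3 separate instances of a methoxy ether (-OCH3) meeting every constraint; each maps to a distinct set of atoms, giving 3 matches.

3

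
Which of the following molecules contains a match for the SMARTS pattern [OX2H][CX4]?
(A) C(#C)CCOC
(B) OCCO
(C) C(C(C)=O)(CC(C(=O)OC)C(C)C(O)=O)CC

B

[OX2H][CX4] describes a hydroxyl oxygen bound to an sp3 (X4) carbon (an aliphatic alcohol).
(A) has a methoxy ether (-OCH3) but the oxygen has H0 (ether), not H1.
(B) contains a hydroxyl group (-OH), which satisfies every atom and bond constraint.
(C) has a carboxylic acid group (-C(=O)OH) but the -OH is on a CX3 carbonyl carbon, not a CX4 carbon.
So the answer is (B).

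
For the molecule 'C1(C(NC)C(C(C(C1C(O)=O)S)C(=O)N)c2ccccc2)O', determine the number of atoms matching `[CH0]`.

Check the 22 heavy atoms by environment: 6× C (H1) → no; 1× N (H1) → no; 1× C (H3) → no; 1× S (H1) → no; 2× C (H0) → match; 2× O (H0) → no; 1× N (H2) → no; 2× O (H1) → no; 1× c (aromatic, H0) → no; 5× c (aromatic, H1) → no.
That gives 2 matching atoms.

2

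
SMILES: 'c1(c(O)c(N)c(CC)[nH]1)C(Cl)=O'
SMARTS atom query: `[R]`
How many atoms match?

5

Check the 12 heavy atoms by environment: 1× n (aromatic, in 5-ring) → match; 4× c (aromatic, in 5-ring) → match; 1× N (acyclic) → no; 3× C (acyclic) → no; 2× O (acyclic) → no; 1× Cl (acyclic) → no.
Summing the matching environments: 1 + 4 = 5 matching atoms.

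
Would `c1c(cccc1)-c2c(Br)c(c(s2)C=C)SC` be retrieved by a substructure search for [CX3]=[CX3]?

Yes

The pattern [CX3]=[CX3] describes a non-aromatic C=C double bond between two sp2 carbons — an alkene.
The molecule carries a vinyl group (-CH=CH2), whose atoms satisfy every constraint of the query, so the pattern matches.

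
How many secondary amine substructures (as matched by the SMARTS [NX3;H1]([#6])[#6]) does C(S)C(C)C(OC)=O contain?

[NX3;H1]([#6])[#6] is the SMARTS for a secondary amine: a trivalent nitrogen with one H, bonded to two carbons.
No fragment in the molecule satisfies every constraint, giving 0 matches.

0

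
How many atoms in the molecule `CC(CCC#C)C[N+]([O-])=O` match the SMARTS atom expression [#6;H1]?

The query [#6;H1] means: any carbon bearing exactly one hydrogen.
Check the 10 heavy atoms by environment: 3× C (H2) → no; 2× C (H1) → match; 1× C (H0) → no; 1× N (charge +1, H0) → no; 1× O (charge -1, H0) → no; 1× O (H0) → no; 1× C (H3) → no.
That gives 2 matching atoms.

2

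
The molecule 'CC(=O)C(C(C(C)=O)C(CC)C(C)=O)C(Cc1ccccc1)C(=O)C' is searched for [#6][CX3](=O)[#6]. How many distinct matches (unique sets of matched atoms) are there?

4

[#6][CX3](=O)[#6] is the SMARTS for a ketone: a carbonyl carbon (no H) flanked by two carbons.
The molecule carries 4 separate instances of an acetyl/ketone group (-C(=O)CH3) meeting every constraint; each maps to a distinct set of atoms, giving 4 matches.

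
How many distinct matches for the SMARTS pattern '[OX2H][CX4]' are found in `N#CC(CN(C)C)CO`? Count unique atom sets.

1

[OX2H][CX4] is the SMARTS for an aliphatic alcohol: a hydroxyl oxygen bound to an sp3 (X4) carbon.
Exactly one fragment in the molecule meets all constraints, giving 1 match.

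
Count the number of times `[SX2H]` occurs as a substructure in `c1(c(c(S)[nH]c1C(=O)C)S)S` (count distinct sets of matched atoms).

3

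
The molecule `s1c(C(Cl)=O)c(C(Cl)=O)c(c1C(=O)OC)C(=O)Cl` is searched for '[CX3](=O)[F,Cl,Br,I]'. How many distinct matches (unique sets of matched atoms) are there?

3

[CX3](=O)[F,Cl,Br,I] is the SMARTS for an acyl halide: a carbonyl carbon bonded to a halogen.
The molecule carries 3 separate instances of an acyl chloride (-C(=O)Cl) meeting every constraint; each maps to a distinct set of atoms, giving 3 matches.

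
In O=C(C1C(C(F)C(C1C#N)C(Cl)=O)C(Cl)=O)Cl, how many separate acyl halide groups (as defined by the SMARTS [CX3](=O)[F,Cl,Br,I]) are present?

3

[CX3](=O)[F,Cl,Br,I] is the SMARTS for an acyl halide: a carbonyl carbon bonded to a halogen.
The molecule carries 3 separate instances of an acyl chloride (-C(=O)Cl) meeting every constraint; each maps to a distinct set of atoms, giving 3 matches.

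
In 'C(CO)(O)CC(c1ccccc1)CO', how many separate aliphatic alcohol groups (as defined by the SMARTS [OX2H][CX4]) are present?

3

[OX2H][CX4] is the SMARTS for an aliphatic alcohol: a hydroxyl oxygen bound to an sp3 (X4) carbon.
The molecule carries 3 separate instances of a hydroxyl group (-OH) meeting every constraint; each maps to a distinct set of atoms, giving 3 matches.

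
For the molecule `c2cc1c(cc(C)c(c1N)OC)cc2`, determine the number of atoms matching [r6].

10

The query [r6] means: r6 matches atoms in a six-membered ring.
Check the 14 heavy atoms by environment: 10× c (aromatic, in 6-ring) → match; 1× N (acyclic) → no; 2× C (acyclic) → no; 1× O (acyclic) → no.
That gives 10 matching atoms.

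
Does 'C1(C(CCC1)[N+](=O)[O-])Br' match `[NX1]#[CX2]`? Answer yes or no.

The pattern [NX1]#[CX2] describes a nitrogen triple-bonded to a two-connected carbon — a nitrile.
The closest candidate here is a nitro group (-[N+](=O)[O-]), but there is no C#N triple bond. No other fragment satisfies the full query, so there is no match.

No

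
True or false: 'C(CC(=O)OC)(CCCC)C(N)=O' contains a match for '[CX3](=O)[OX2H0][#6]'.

True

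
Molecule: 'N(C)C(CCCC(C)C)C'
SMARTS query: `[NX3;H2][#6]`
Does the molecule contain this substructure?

The pattern [NX3;H2][#6] describes a trivalent nitrogen with two H attached to carbon — a primary amine.
The closest candidate here is an N-methylamino group (-NHCH3), but the nitrogen bears two carbons and only one H (H1), not H2. No other fragment satisfies the full query, so there is no match.

No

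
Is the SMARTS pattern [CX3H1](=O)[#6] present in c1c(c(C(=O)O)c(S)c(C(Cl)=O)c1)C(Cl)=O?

No

The pattern [CX3H1](=O)[#6] describes an sp2 carbon with one H, double-bonded to O and single-bonded to carbon — an aldehyde.
The closest candidate here is a carboxylic acid group (-C(=O)OH), but the carbonyl carbon has H0 and is bonded to O, not H1. No other fragment satisfies the full query, so there is no match.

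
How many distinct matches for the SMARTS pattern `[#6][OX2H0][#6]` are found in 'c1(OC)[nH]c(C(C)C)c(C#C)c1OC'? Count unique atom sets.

2

[#6][OX2H0][#6] is the SMARTS for an ether: an aliphatic oxygen bridging two carbons with no H on the oxygen.
The molecule carries 2 separate instances of a methoxy ether (-OCH3) meeting every constraint; each maps to a distinct set of atoms, giving 2 matches.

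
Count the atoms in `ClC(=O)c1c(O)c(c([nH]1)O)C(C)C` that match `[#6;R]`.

4

Check the 13 heavy atoms by environment: 1× n (aromatic, in 5-ring) → no; 4× c (aromatic, in 5-ring) → match; 4× C (acyclic) → no; 3× O (acyclic) → no; 1× Cl (acyclic) → no.
That gives 4 matching atoms.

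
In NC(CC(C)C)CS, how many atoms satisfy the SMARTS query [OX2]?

The query [OX2] means: aliphatic oxygen with two total connections — ether, hydroxyl, or ester single-bond O.
Check the 8 heavy atoms by environment: 6× C (X4) → no; 1× N (X3) → no; 1× S (X2) → no.
No environment satisfies the query, so 0 matching atoms.

0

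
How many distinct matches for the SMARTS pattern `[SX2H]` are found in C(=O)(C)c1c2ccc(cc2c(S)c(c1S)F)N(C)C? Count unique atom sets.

[SX2H] is the SMARTS for a thiol: an aliphatic sulfur with two connections, one being H.
The molecule carries 2 separate instances of a thiol (-SH) meeting every constraint; each maps to a distinct set of atoms, giving 2 matches.

2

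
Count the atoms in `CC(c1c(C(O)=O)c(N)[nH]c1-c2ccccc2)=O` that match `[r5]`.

The query [r5] means: r5 matches atoms in a five-membered ring.
Check the 18 heavy atoms by environment: 1× n (aromatic, in 5-ring) → match; 4× c (aromatic, in 5-ring) → match; 6× c (aromatic, in 6-ring) → no; 3× C (acyclic) → no; 3× O (acyclic) → no; 1× N (acyclic) → no.
Summing the matching environments: 1 + 4 = 5 matching atoms.

5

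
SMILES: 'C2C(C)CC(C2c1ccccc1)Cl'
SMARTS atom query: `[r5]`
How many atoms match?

The query [r5] means: r5 matches atoms in a five-membered ring.
Check the 13 heavy atoms by environment: 5× C (in 5-ring) → match; 1× Cl (acyclic) → no; 1× C (acyclic) → no; 6× c (aromatic, in 6-ring) → no.
That gives 5 matching atoms.

5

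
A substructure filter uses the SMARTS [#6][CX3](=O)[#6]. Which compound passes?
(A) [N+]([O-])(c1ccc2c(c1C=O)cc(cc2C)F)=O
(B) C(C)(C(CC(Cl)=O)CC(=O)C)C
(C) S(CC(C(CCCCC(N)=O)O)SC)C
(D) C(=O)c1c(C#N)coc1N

[#6][CX3](=O)[#6] describes a carbonyl carbon (no H) flanked by two carbons (a ketone).
(A) has an aldehyde (-CHO) but the carbonyl carbon has H1, so it is not flanked by two carbons.
(B) contains an acetyl/ketone group (-C(=O)CH3), which satisfies every atom and bond constraint.
(C) has a primary amide (-C(=O)NH2) but one neighbour of the carbonyl carbon is N, not C.
(D) has an aldehyde (-CHO) but the carbonyl carbon has H1, so it is not flanked by two carbons.
So the answer is (B).

B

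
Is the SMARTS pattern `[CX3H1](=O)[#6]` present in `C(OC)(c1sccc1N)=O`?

No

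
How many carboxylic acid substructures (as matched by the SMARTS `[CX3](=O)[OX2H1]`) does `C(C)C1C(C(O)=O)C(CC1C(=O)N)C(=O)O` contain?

[CX3](=O)[OX2H1] is the SMARTS for a carboxylic acid: an sp2 carbon double-bonded to O and single-bonded to an -OH oxygen.
The molecule carries 2 separate instances of a carboxylic acid group (-C(=O)OH) meeting every constraint; each maps to a distinct set of atoms, giving 2 matches.

2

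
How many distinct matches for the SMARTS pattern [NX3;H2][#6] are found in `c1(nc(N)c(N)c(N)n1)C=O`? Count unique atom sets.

[NX3;H2][#6] is the SMARTS for a primary amine: a trivalent nitrogen with two H attached to carbon.
The molecule carries 3 separate instances of a primary amino group (-NH2) meeting every constraint; each maps to a distinct set of atoms, giving 3 matches.

3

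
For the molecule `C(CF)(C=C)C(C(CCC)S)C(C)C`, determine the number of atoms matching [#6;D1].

4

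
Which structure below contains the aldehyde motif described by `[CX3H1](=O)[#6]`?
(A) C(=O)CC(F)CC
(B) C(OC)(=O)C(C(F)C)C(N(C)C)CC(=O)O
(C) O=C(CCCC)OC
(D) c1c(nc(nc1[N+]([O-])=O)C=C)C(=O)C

A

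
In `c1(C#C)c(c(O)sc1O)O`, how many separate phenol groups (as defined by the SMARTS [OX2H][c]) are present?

3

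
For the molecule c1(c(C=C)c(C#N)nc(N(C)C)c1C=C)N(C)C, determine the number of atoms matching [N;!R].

3

The query [N;!R] means: aliphatic nitrogen not in a ring.
Check the 18 heavy atoms by environment: 1× n (aromatic, in 6-ring) → no; 5× c (aromatic, in 6-ring) → no; 9× C (acyclic) → no; 3× N (acyclic) → match.
That gives 3 matching atoms.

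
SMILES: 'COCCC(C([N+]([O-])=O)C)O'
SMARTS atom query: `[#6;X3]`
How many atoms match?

0

The query [#6;X3] means: any carbon (aromatic or not) with three total connections.
Check the 11 heavy atoms by environment: 6× C (X4) → no; 1× N (charge +1, X3) → no; 1× O (charge -1, X1) → no; 1× O (X1) → no; 2× O (X2) → no.
No environment satisfies the query, so 0 matching atoms.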